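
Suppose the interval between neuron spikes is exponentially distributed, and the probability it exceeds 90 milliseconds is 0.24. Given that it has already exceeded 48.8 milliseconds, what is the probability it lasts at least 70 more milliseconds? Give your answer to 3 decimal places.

From e^(−λ·90) = 0.24, λ = −ln(0.24)/90 = 0.0158568.
Memoryless: P(X > 48.8+70 | X > 48.8) = P(X > 70) = e^(−0.0158568·70) ≈ 0.330.

0.330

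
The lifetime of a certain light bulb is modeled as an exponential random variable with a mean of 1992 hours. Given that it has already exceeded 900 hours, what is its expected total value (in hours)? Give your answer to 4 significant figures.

The rate is λ = 1/1992 = 0.000502008 per hour.
By memorylessness, E[X | X > 900] = 900 + 1/λ = 900 + 1992 = 2892 hours.

2892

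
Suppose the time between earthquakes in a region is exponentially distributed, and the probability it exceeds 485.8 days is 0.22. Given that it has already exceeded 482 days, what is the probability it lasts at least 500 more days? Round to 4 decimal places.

0.2105

From e^(−λ·485.8) = 0.22, λ = −ln(0.22)/485.8 = 0.00311677.
Memoryless: P(X > 482+500 | X > 482) = P(X > 500) = e^(−0.00311677·500) ≈ 0.2105.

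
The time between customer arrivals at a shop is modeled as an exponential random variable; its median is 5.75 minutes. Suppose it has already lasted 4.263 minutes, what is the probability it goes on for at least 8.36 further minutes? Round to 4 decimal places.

For an exponential, median = ln(2)/λ, so λ = ln 2 / 5.75 = 0.120547 per minute.
P(X > s+t | X > s) = e^(−λ(s+t))/e^(−λs) = e^(−λt), independent of s = 4.263.
P(X > 8.36) = e^(−1.0078) ≈ 0.3650.

0.3650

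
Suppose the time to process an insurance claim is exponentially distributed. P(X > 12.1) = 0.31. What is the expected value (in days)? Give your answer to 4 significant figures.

e^(−λ·12.1) = 0.31 ⇒ λ = −ln(0.31)/12.1 = 0.096792.
Mean = 1/λ = 10.3314 days.

10.33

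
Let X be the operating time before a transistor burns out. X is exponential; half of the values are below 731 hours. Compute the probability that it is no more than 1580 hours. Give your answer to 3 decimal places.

0.776

For an exponential, median = ln(2)/λ, so λ = ln 2 / 731 = 0.000948218 per hour.
P(X ≤ 1580) = 1 − e^(−λ·1580) = 1 − e^(−1.4982) ≈ 0.776.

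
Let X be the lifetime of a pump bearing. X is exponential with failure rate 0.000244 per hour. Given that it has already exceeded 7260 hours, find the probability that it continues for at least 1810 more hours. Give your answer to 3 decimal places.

The exponential is memoryless, so the remaining time is again Exp(λ): the condition X > 7260 is irrelevant.
P(X > 1810) = e^(−0.44164) ≈ 0.643.

0.643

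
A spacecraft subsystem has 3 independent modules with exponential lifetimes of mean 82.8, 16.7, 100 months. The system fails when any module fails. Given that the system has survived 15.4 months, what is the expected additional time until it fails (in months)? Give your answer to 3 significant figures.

First-failure rate Σλ = 1/82.8 + 1/16.7 + 1/100 = 0.0819575.
By memorylessness the expected residual is 1/Σλ = 12.2014 months, regardless of the 15.4 already elapsed.

12.2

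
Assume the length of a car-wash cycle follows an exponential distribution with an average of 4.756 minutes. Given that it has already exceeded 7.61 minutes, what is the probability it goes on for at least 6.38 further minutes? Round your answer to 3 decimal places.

0.261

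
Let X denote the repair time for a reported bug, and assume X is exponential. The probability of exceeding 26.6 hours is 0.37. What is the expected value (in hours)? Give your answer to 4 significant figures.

26.75

e^(−λ·26.6) = 0.37 ⇒ λ = −ln(0.37)/26.6 = 0.0373779.
Mean = 1/λ = 26.7538 hours.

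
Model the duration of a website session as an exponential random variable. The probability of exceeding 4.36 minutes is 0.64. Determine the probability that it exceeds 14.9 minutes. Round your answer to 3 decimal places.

0.218

e^(−λ·4.36) = 0.64 ⇒ λ = −ln(0.64)/4.36 = 0.102359.
P(X > 14.9) = e^(−0.102359·14.9) = e^(−1.5252) ≈ 0.218.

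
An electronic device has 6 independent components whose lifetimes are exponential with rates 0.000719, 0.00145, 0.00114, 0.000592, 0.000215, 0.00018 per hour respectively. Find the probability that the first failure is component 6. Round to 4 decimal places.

The time to first failure is exponential with rate Σλ = 0.000719 + 0.00145 + 0.00114 + 0.000592 + 0.000215 + 0.00018 = 0.004296.
P(component 6 first) = λ_6/Σλ = 0.00018/0.004296 ≈ 0.0419.

0.0419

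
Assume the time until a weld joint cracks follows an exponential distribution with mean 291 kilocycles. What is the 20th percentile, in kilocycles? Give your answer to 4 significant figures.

The rate is λ = 1/291 = 0.00343643 per kilocycle.
Set 1 − e^(−λt) = 0.2, so t = −ln(0.8)/λ = 0.22314/0.00343643 ≈ 64.9348 kilocycles.

64.93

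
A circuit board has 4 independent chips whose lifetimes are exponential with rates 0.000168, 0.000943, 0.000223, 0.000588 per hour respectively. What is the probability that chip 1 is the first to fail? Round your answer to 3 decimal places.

0.087

The time to first failure is exponential with rate Σλ = 0.000168 + 0.000943 + 0.000223 + 0.000588 = 0.001922.
P(chip 1 first) = λ_1/Σλ = 0.000168/0.001922 ≈ 0.087.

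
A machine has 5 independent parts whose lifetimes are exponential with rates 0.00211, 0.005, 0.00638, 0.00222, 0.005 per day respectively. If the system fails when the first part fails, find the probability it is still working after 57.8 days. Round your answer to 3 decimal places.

0.302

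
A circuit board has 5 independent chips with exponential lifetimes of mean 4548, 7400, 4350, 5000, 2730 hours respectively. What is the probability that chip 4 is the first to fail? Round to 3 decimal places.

0.174

Rates: λ_i = 1/mean_i → 0.000219877, 0.000135135, 0.000229885, 0.0002, 0.0003663; Σλ = 0.0011512.
P(chip 4 first) = λ_4/Σλ = 0.0002/0.0011512 ≈ 0.174.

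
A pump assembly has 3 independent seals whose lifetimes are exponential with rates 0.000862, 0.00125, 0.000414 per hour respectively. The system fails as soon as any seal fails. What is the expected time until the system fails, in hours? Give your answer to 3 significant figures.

The time to first failure is exponential with rate Σλ = 0.000862 + 0.00125 + 0.000414 = 0.002526.
E[min] = 1/Σλ = 1/0.002526 = 395.883 hours.

396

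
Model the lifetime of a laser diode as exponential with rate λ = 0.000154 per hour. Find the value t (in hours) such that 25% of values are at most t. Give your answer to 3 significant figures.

Set 1 − e^(−λt) = 0.25, so t = −ln(0.75)/λ = 0.28768/0.000154 ≈ 1868.07 hours.

1870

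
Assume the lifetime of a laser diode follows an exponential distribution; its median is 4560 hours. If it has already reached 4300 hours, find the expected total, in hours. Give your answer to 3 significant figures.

10900

For an exponential, median = ln(2)/λ, so λ = ln 2 / 4560 = 0.000152006 per hour.
By memorylessness, E[X | X > 4300] = 4300 + 1/λ = 4300 + 6578.69 = 10878.7 hours.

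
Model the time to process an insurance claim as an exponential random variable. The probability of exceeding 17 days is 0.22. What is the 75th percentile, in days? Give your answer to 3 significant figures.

15.6

e^(−λ·17) = 0.22 ⇒ λ = −ln(0.22)/17 = 0.0890663.
75th percentile: 1 − e^(−λt) = 0.75, t = −ln(0.25)/λ = 15.5647 days.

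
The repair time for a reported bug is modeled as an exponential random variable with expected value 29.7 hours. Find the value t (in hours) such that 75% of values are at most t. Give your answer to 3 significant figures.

41.2

The rate is λ = 1/29.7 = 0.03367 per hour.
Set 1 − e^(−λt) = 0.75, so t = −ln(0.25)/λ = 1.3863/0.03367 ≈ 41.1729 hours.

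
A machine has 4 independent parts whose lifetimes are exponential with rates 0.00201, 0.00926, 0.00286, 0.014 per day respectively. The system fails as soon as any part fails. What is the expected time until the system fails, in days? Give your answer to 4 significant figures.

35.55

The time to first failure is exponential with rate Σλ = 0.00201 + 0.00926 + 0.00286 + 0.014 = 0.02813.
E[min] = 1/Σλ = 1/0.02813 = 35.5492 days.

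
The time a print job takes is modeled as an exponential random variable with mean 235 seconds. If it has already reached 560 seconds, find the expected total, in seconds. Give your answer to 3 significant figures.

The rate is λ = 1/235 = 0.00425532 per second.
By memorylessness, E[X | X > 560] = 560 + 1/λ = 560 + 235 = 795 seconds.

795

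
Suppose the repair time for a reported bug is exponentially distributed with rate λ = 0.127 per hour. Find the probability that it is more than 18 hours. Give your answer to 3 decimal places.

P(X > 18) = e^(−λ·18) = e^(−2.286) ≈ 0.102.

0.102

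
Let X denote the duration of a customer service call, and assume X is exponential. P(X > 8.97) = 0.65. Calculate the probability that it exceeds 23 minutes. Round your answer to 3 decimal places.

0.331

e^(−λ·8.97) = 0.65 ⇒ λ = −ln(0.65)/8.97 = 0.0480249.
P(X > 23) = e^(−0.0480249·23) = e^(−1.1046) ≈ 0.331.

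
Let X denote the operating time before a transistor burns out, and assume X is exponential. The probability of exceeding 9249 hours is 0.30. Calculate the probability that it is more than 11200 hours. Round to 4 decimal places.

e^(−λ·9249) = 0.30 ⇒ λ = −ln(0.30)/9249 = 0.000130173.
P(X > 11200) = e^(−0.000130173·11200) = e^(−1.4579) ≈ 0.2327.

0.2327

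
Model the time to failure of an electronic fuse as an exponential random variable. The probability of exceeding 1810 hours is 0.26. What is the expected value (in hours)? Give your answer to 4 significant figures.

1344

e^(−λ·1810) = 0.26 ⇒ λ = −ln(0.26)/1810 = 0.00074424.
Mean = 1/λ = 1343.65 hours.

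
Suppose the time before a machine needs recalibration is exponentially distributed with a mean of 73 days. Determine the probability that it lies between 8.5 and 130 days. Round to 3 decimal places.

The rate is λ = 1/73 = 0.0136986 per day.
P(8.5 < X < 130) = e^(−λ·8.5) − e^(−λ·130) = 0.89008 − 0.16850 ≈ 0.722.

0.722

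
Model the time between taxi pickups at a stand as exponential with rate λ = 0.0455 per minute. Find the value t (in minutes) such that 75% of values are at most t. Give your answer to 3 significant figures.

30.5

Set 1 − e^(−λt) = 0.75, so t = −ln(0.25)/λ = 1.3863/0.0455 ≈ 30.468 minutes.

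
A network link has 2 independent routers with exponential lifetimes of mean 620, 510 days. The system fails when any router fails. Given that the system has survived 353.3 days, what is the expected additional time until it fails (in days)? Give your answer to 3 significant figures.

First-failure rate Σλ = 1/620 + 1/510 = 0.00357369.
By memorylessness the expected residual is 1/Σλ = 279.823 days, regardless of the 353.3 already elapsed.

280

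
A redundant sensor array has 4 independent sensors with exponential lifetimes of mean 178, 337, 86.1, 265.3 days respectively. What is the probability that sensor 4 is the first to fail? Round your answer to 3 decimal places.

Rates: λ_i = 1/mean_i → 0.00561798, 0.00296736, 0.0116144, 0.00376932; Σλ = 0.0239691.
P(sensor 4 first) = λ_4/Σλ = 0.00376932/0.0239691 ≈ 0.157.

0.157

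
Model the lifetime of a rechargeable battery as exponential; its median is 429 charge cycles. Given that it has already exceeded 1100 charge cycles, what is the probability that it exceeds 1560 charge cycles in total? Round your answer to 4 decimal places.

0.4756

For an exponential, median = ln(2)/λ, so λ = ln 2 / 429 = 0.00161573 per charge cycle.
By the memoryless property, P(X > 1100+460 | X > 1100) = P(X > 460).
P(X > 460) = e^(−0.74323) ≈ 0.4756.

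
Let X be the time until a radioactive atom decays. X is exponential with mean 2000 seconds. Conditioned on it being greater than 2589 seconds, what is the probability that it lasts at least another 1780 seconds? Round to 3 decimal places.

The rate is λ = 1/2000 = 0.0005 per second.
P(X > s+t | X > s) = e^(−λ(s+t))/e^(−λs) = e^(−λt), independent of s = 2589.
P(X > 1780) = e^(−0.89) ≈ 0.411.

0.411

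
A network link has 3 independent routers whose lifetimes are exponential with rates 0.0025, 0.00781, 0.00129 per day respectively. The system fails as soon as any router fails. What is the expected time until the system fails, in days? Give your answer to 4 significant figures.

The time to first failure is exponential with rate Σλ = 0.0025 + 0.00781 + 0.00129 = 0.0116.
E[min] = 1/Σλ = 1/0.0116 = 86.2069 days.

86.21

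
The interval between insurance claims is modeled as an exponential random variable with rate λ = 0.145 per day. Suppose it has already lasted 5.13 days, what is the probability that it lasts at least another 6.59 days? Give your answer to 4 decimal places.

0.3846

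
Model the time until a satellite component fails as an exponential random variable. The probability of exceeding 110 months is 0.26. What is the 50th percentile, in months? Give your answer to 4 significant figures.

e^(−λ·110) = 0.26 ⇒ λ = −ln(0.26)/110 = 0.0122461.
50th percentile: 1 − e^(−λt) = 0.5, t = −ln(0.5)/λ = 56.6014 months.

56.60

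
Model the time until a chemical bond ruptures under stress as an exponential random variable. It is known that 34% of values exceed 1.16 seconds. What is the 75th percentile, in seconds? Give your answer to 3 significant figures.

1.49

e^(−λ·1.16) = 0.34 ⇒ λ = −ln(0.34)/1.16 = 0.930008.
75th percentile: 1 − e^(−λt) = 0.75, t = −ln(0.25)/λ = 1.49063 seconds.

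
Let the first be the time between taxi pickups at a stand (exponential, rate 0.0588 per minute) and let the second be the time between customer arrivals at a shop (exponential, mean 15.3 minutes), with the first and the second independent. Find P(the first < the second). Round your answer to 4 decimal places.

0.4736

λ_1 = 0.0588, λ_2 = 1/15.3 = 0.0653595.
For independent exponentials, P(the first < the second) = λ_1/(λ_1+λ_2) = 0.0588/0.124159 ≈ 0.4736.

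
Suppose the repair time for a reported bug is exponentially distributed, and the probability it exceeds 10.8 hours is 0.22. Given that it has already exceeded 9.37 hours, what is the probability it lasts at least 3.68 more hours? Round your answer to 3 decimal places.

0.597

From e^(−λ·10.8) = 0.22, λ = −ln(0.22)/10.8 = 0.140197.
Memoryless: P(X > 9.37+3.68 | X > 9.37) = P(X > 3.68) = e^(−0.140197·3.68) ≈ 0.597.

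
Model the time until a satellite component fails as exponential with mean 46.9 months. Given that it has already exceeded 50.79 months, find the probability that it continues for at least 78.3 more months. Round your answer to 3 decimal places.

0.188

The rate is λ = 1/46.9 = 0.021322 per month.
By the memoryless property, P(X > 50.79+78.3 | X > 50.79) = P(X > 78.3).
P(X > 78.3) = e^(−1.6695) ≈ 0.188.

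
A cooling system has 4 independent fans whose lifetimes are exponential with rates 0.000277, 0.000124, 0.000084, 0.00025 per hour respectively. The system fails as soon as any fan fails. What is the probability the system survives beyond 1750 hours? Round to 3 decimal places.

0.276

The time to first failure is exponential with rate Σλ = 0.000277 + 0.000124 + 0.000084 + 0.00025 = 0.000735.
P(min > 1750) = e^(−0.000735·1750) = e^(−1.2862) ≈ 0.276.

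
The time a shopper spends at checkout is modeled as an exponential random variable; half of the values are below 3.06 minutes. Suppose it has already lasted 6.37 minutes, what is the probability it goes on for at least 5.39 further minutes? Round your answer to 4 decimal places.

0.2950

For an exponential, median = ln(2)/λ, so λ = ln 2 / 3.06 = 0.226519 per minute.
The exponential is memoryless, so the remaining time is again Exp(λ): the condition X > 6.37 is irrelevant.
P(X > 5.39) = e^(−1.2209) ≈ 0.2950.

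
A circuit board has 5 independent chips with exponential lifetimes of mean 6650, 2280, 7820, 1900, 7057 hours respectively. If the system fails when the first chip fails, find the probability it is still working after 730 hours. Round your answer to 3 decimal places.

The first failure time is exponential with rate Σλ_i = 1/6650 + 1/2280 + 1/7820 + 1/1900 + 1/7057 = 0.00138487 per hour.
P(min > 730) = e^(−0.00138487·730) = e^(−1.011) ≈ 0.364.

0.364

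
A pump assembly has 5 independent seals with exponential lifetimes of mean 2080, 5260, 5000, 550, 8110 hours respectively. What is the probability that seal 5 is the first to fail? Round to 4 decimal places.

0.0438

Rates: λ_i = 1/mean_i → 0.000480769, 0.000190114, 0.0002, 0.00181818, 0.000123305; Σλ = 0.00281237.
P(seal 5 first) = λ_5/Σλ = 0.000123305/0.00281237 ≈ 0.0438.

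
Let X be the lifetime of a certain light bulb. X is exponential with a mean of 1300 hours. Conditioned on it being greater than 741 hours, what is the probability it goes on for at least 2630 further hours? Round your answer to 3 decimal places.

0.132

The rate is λ = 1/1300 = 0.000769231 per hour.
The exponential is memoryless, so the remaining time is again Exp(λ): the condition X > 741 is irrelevant.
P(X > 2630) = e^(−2.0231) ≈ 0.132.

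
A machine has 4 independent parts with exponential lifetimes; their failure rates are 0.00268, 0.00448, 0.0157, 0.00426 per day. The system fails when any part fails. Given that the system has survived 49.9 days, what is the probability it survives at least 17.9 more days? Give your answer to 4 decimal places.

0.6154

Time to first failure ~ Exp(Σλ) with Σλ = 0.02712.
By memorylessness, P(T > 49.9+17.9 | T > 49.9) = P(T > 17.9) = e^(−0.02712·17.9) ≈ 0.6154.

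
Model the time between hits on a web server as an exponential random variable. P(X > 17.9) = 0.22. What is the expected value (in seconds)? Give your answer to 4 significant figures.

e^(−λ·17.9) = 0.22 ⇒ λ = −ln(0.22)/17.9 = 0.0845881.
Mean = 1/λ = 11.822 seconds.

11.82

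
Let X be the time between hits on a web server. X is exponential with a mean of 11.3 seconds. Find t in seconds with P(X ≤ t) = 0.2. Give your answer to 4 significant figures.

2.522

The rate is λ = 1/11.3 = 0.0884956 per second.
Set 1 − e^(−λt) = 0.2, so t = −ln(0.8)/λ = 0.22314/0.0884956 ≈ 2.52152 seconds.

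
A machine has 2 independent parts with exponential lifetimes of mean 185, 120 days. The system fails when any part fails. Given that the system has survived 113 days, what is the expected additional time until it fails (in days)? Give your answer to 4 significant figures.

72.79

First-failure rate Σλ = 1/185 + 1/120 = 0.0137387.
By memorylessness the expected residual is 1/Σλ = 72.7869 days, regardless of the 113 already elapsed.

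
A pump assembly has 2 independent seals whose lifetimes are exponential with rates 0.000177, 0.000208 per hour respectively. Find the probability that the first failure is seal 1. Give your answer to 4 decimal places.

0.4597

The time to first failure is exponential with rate Σλ = 0.000177 + 0.000208 = 0.000385.
P(seal 1 first) = λ_1/Σλ = 0.000177/0.000385 ≈ 0.4597.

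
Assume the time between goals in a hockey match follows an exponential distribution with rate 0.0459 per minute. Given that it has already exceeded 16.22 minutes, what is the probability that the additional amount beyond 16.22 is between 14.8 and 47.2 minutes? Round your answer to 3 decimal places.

Memoryless: the residual past 16.22 is again Exp(λ).
P(14.8 < residual < 47.2) = e^(−λ·14.8) − e^(−λ·47.2) = 0.50696 − 0.11458 ≈ 0.392.

0.392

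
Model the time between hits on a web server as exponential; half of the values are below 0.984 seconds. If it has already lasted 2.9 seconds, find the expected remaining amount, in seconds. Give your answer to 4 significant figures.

For an exponential, median = ln(2)/λ, so λ = ln 2 / 0.984 = 0.704418 per second.
By memorylessness, the remaining amount past any threshold is again Exp(λ) with mean 1/λ = 1.41961 seconds.

1.420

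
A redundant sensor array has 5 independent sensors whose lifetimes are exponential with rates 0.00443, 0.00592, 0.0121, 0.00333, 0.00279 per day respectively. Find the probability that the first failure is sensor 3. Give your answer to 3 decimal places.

The time to first failure is exponential with rate Σλ = 0.00443 + 0.00592 + 0.0121 + 0.00333 + 0.00279 = 0.02857.
P(sensor 3 first) = λ_3/Σλ = 0.0121/0.02857 ≈ 0.424.

0.424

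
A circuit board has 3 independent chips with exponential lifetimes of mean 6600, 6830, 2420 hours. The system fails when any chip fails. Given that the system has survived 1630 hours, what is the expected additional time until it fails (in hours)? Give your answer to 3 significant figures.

First-failure rate Σλ = 1/6600 + 1/6830 + 1/2420 = 0.000711151.
By memorylessness the expected residual is 1/Σλ = 1406.17 hours, regardless of the 1630 already elapsed.

1410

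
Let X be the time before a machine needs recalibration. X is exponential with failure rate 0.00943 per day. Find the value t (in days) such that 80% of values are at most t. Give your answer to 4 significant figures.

Set 1 − e^(−λt) = 0.8, so t = −ln(0.2)/λ = 1.6094/0.00943 ≈ 170.672 days.

170.7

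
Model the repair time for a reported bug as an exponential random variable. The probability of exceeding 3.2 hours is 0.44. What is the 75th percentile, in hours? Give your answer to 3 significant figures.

5.40

e^(−λ·3.2) = 0.44 ⇒ λ = −ln(0.44)/3.2 = 0.256556.
75th percentile: 1 − e^(−λt) = 0.75, t = −ln(0.25)/λ = 5.40347 hours.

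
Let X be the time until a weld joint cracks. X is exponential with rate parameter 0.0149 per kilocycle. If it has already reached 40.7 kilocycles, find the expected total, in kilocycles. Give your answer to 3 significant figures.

108

By memorylessness, E[X | X > 40.7] = 40.7 + 1/λ = 40.7 + 67.1141 = 107.814 kilocycles.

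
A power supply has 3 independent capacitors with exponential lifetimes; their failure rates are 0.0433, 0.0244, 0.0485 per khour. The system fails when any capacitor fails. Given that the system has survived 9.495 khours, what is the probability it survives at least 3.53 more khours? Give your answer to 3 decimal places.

0.664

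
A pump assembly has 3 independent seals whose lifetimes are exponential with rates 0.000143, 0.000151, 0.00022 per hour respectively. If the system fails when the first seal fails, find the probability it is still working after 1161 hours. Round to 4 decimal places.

0.5506

The time to first failure is exponential with rate Σλ = 0.000143 + 0.000151 + 0.00022 = 0.000514.
P(min > 1161) = e^(−0.000514·1161) = e^(−0.59675) ≈ 0.5506.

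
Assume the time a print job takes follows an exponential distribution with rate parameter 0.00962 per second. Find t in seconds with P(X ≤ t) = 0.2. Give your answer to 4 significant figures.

23.20

Set 1 − e^(−λt) = 0.2, so t = −ln(0.8)/λ = 0.22314/0.00962 ≈ 23.1958 seconds.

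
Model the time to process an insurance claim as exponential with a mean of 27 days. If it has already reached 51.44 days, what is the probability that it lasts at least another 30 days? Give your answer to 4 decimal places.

0.3292

The rate is λ = 1/27 = 0.037037 per day.
P(X > s+t | X > s) = e^(−λ(s+t))/e^(−λs) = e^(−λt), independent of s = 51.44.
P(X > 30) = e^(−1.1111) ≈ 0.3292.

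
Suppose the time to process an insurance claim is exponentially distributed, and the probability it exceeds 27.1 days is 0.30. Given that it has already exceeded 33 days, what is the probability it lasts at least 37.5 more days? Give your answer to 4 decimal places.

From e^(−λ·27.1) = 0.30, λ = −ln(0.30)/27.1 = 0.044427.
Memoryless: P(X > 33+37.5 | X > 33) = P(X > 37.5) = e^(−0.044427·37.5) ≈ 0.1890.

0.1890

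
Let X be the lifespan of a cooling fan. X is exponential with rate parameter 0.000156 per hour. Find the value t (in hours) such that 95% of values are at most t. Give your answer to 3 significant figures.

Set 1 − e^(−λt) = 0.95, so t = −ln(0.05)/λ = 2.9957/0.000156 ≈ 19203.4 hours.

19200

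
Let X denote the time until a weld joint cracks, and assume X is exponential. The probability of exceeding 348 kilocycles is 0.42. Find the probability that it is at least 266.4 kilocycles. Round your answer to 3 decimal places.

0.515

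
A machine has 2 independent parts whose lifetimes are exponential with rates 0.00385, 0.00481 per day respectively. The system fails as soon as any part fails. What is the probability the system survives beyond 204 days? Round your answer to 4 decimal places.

The time to first failure is exponential with rate Σλ = 0.00385 + 0.00481 = 0.00866.
P(min > 204) = e^(−0.00866·204) = e^(−1.7666) ≈ 0.1709.

0.1709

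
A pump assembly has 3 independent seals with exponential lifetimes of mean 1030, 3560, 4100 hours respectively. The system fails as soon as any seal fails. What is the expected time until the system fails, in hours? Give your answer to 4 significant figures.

668.6

The first failure time is exponential with rate Σλ_i = 1/1030 + 1/3560 + 1/4100 = 0.00149568 per hour.
E[min] = 1/Σλ = 1/0.00149568 = 668.594 hours.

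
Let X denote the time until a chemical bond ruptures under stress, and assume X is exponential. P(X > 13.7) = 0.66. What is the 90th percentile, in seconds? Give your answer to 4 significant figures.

75.92

e^(−λ·13.7) = 0.66 ⇒ λ = −ln(0.66)/13.7 = 0.0303296.
90th percentile: 1 − e^(−λt) = 0.9, t = −ln(0.1)/λ = 75.9188 seconds.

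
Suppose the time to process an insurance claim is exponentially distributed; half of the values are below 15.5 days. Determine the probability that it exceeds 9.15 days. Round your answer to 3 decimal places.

For an exponential, median = ln(2)/λ, so λ = ln 2 / 15.5 = 0.0447192 per day.
P(X > 9.15) = e^(−λ·9.15) = e^(−0.40918) ≈ 0.664.

0.664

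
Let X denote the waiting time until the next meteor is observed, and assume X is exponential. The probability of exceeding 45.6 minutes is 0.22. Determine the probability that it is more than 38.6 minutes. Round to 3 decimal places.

e^(−λ·45.6) = 0.22 ⇒ λ = −ln(0.22)/45.6 = 0.0332046.
P(X > 38.6) = e^(−0.0332046·38.6) = e^(−1.2817) ≈ 0.278.

0.278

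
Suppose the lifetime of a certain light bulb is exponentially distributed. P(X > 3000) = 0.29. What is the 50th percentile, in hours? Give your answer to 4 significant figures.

1680

e^(−λ·3000) = 0.29 ⇒ λ = −ln(0.29)/3000 = 0.000412625.
50th percentile: 1 − e^(−λt) = 0.5, t = −ln(0.5)/λ = 1679.85 hours.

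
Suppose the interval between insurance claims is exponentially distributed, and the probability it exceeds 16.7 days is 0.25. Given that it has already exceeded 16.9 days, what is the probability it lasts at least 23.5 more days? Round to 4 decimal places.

0.1422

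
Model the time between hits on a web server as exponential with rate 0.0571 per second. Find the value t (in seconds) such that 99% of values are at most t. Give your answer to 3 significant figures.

80.7

Set 1 − e^(−λt) = 0.99, so t = −ln(0.01)/λ = 4.6052/0.0571 ≈ 80.651 seconds.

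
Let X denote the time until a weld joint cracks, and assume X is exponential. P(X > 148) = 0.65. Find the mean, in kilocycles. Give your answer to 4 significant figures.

343.6

e^(−λ·148) = 0.65 ⇒ λ = −ln(0.65)/148 = 0.0029107.
Mean = 1/λ = 343.561 kilocycles.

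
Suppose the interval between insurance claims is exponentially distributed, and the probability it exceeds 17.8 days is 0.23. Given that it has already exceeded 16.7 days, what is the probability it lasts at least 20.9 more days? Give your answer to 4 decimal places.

From e^(−λ·17.8) = 0.23, λ = −ln(0.23)/17.8 = 0.0825661.
Memoryless: P(X > 16.7+20.9 | X > 16.7) = P(X > 20.9) = e^(−0.0825661·20.9) ≈ 0.1781.

0.1781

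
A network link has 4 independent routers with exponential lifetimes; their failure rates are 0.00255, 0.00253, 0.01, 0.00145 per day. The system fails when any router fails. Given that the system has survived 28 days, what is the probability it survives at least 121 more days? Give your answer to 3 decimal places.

Time to first failure ~ Exp(Σλ) with Σλ = 0.01653.
By memorylessness, P(T > 28+121 | T > 28) = P(T > 121) = e^(−0.01653·121) ≈ 0.135.

0.135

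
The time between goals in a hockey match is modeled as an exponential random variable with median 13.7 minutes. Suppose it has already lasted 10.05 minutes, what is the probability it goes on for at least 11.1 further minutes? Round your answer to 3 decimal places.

0.570

For an exponential, median = ln(2)/λ, so λ = ln 2 / 13.7 = 0.0505947 per minute.
By the memoryless property, P(X > 10.05+11.1 | X > 10.05) = P(X > 11.1).
P(X > 11.1) = e^(−0.5616) ≈ 0.570.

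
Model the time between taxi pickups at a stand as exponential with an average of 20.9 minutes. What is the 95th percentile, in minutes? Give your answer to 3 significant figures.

62.6

The rate is λ = 1/20.9 = 0.0478469 per minute.
Set 1 − e^(−λt) = 0.95, so t = −ln(0.05)/λ = 2.9957/0.0478469 ≈ 62.6108 minutes.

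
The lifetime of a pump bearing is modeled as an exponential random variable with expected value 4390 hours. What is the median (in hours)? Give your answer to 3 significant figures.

3040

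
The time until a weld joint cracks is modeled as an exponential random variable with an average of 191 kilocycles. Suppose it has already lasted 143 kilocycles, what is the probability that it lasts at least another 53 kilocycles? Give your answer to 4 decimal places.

0.7577

The rate is λ = 1/191 = 0.0052356 per kilocycle.
P(X > s+t | X > s) = e^(−λ(s+t))/e^(−λs) = e^(−λt), independent of s = 143.
P(X > 53) = e^(−0.27749) ≈ 0.7577.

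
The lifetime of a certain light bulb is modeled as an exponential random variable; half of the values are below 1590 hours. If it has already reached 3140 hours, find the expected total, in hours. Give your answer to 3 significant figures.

5430

For an exponential, median = ln(2)/λ, so λ = ln 2 / 1590 = 0.000435942 per hour.
By memorylessness, E[X | X > 3140] = 3140 + 1/λ = 3140 + 2293.89 = 5433.89 hours.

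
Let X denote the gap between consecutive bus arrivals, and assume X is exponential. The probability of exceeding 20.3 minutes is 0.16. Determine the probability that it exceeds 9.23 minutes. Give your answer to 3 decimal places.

0.435

e^(−λ·20.3) = 0.16 ⇒ λ = −ln(0.16)/20.3 = 0.0902749.
P(X > 9.23) = e^(−0.0902749·9.23) = e^(−0.83324) ≈ 0.435.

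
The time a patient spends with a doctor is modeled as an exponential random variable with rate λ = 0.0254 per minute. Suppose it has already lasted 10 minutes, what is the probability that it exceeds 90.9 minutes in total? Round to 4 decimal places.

By the memoryless property, P(X > 10+80.9 | X > 10) = P(X > 80.9).
P(X > 80.9) = e^(−2.0549) ≈ 0.1281.

0.1281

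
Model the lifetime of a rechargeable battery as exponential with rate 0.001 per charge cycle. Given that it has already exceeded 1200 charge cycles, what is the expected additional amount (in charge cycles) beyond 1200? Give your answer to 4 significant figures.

By memorylessness, the remaining amount past any threshold is again Exp(λ) with mean 1/λ = 1000 charge cycles.

1000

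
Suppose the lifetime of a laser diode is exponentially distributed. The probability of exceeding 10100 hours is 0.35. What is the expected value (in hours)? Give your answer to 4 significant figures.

9621

e^(−λ·10100) = 0.35 ⇒ λ = −ln(0.35)/10100 = 0.000103943.
Mean = 1/λ = 9620.68 hours.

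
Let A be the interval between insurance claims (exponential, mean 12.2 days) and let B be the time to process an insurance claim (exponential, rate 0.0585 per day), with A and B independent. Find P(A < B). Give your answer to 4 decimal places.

λ_1 = 1/12.2 = 0.0819672, λ_2 = 0.0585.
For independent exponentials, P(A < B) = λ_1/(λ_1+λ_2) = 0.0819672/0.140467 ≈ 0.5835.

0.5835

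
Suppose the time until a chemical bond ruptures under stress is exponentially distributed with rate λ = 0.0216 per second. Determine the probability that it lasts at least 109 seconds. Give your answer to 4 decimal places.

0.0950

P(X > 109) = e^(−λ·109) = e^(−2.3544) ≈ 0.0950.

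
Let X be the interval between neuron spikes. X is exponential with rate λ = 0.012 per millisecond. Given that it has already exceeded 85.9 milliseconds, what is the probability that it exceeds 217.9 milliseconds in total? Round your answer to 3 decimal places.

0.205

P(X > s+t | X > s) = e^(−λ(s+t))/e^(−λs) = e^(−λt), independent of s = 85.9.
P(X > 132) = e^(−1.584) ≈ 0.205.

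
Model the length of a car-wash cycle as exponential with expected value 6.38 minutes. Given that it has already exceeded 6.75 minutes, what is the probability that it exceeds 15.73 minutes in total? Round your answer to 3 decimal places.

The rate is λ = 1/6.38 = 0.15674 per minute.
By the memoryless property, P(X > 6.75+8.98 | X > 6.75) = P(X > 8.98).
P(X > 8.98) = e^(−1.4075) ≈ 0.245.

0.245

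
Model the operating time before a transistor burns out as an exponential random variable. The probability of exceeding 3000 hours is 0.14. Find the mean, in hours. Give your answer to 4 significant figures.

e^(−λ·3000) = 0.14 ⇒ λ = −ln(0.14)/3000 = 0.000655371.
Mean = 1/λ = 1525.85 hours.

1526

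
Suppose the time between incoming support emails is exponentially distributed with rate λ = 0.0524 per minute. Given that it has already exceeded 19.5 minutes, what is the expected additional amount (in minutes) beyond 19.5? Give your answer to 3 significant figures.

By memorylessness, the remaining amount past any threshold is again Exp(λ) with mean 1/λ = 19.084 minutes.

19.1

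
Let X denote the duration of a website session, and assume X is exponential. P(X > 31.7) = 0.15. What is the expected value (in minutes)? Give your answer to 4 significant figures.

16.71

e^(−λ·31.7) = 0.15 ⇒ λ = −ln(0.15)/31.7 = 0.0598461.
Mean = 1/λ = 16.7095 minutes.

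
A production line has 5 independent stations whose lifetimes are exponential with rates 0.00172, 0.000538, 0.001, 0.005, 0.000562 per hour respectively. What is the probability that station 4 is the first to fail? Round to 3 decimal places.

0.567

The time to first failure is exponential with rate Σλ = 0.00172 + 0.000538 + 0.001 + 0.005 + 0.000562 = 0.00882.
P(station 4 first) = λ_4/Σλ = 0.005/0.00882 ≈ 0.567.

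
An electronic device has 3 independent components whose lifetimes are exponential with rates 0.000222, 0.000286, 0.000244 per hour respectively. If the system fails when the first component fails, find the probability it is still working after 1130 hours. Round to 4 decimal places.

0.4275

The time to first failure is exponential with rate Σλ = 0.000222 + 0.000286 + 0.000244 = 0.000752.
P(min > 1130) = e^(−0.000752·1130) = e^(−0.84976) ≈ 0.4275.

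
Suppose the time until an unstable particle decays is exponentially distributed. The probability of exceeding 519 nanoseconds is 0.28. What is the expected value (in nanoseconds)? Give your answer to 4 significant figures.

407.7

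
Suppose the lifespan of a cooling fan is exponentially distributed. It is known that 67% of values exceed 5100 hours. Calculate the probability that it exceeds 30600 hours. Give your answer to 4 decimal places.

e^(−λ·5100) = 0.67 ⇒ λ = −ln(0.67)/5100 = 0.000078525.
P(X > 30600) = e^(−0.000078525·30600) = e^(−2.4029) ≈ 0.0905.

0.0905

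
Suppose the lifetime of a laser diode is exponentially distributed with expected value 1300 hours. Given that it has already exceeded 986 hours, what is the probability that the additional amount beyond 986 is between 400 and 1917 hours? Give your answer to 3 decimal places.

The rate is λ = 1/1300 = 0.000769231 per hour.
Memoryless: the residual past 986 is again Exp(λ).
P(400 < residual < 1917) = e^(−λ·400) − e^(−λ·1917) = 0.73514 − 0.22887 ≈ 0.506.

0.506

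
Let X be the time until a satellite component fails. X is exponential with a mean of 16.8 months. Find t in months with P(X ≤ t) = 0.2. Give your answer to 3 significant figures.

The rate is λ = 1/16.8 = 0.0595238 per month.
Set 1 − e^(−λt) = 0.2, so t = −ln(0.8)/λ = 0.22314/0.0595238 ≈ 3.74881 months.

3.75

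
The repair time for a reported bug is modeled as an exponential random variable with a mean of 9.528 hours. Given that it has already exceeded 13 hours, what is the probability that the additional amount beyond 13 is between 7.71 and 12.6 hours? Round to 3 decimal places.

The rate is λ = 1/9.528 = 0.104954 per hour.
Memoryless: the residual past 13 is again Exp(λ).
P(7.71 < residual < 12.6) = e^(−λ·7.71) − e^(−λ·12.6) = 0.44522 − 0.26649 ≈ 0.179.

0.179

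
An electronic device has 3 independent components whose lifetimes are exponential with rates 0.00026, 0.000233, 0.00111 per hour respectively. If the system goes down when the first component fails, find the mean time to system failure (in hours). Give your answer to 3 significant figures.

624

The time to first failure is exponential with rate Σλ = 0.00026 + 0.000233 + 0.00111 = 0.001603.
E[min] = 1/Σλ = 1/0.001603 = 623.83 hours.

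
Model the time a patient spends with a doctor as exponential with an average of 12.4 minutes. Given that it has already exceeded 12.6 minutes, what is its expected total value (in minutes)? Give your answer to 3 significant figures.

The rate is λ = 1/12.4 = 0.0806452 per minute.
By memorylessness, E[X | X > 12.6] = 12.6 + 1/λ = 12.6 + 12.4 = 25 minutes.

25.0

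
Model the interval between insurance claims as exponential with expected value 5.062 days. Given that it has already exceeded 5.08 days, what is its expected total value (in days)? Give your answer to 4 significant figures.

The rate is λ = 1/5.062 = 0.19755 per day.
By memorylessness, E[X | X > 5.08] = 5.08 + 1/λ = 5.08 + 5.062 = 10.142 days.

10.14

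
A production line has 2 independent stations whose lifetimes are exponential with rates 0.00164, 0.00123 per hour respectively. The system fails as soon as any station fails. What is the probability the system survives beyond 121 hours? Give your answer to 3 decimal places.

0.707

The time to first failure is exponential with rate Σλ = 0.00164 + 0.00123 = 0.00287.
P(min > 121) = e^(−0.00287·121) = e^(−0.34727) ≈ 0.707.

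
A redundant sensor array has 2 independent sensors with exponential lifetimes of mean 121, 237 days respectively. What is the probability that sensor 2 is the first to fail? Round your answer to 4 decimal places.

Rates: λ_i = 1/mean_i → 0.00826446, 0.00421941; Σλ = 0.0124839.
P(sensor 2 first) = λ_2/Σλ = 0.00421941/0.0124839 ≈ 0.3380.

0.3380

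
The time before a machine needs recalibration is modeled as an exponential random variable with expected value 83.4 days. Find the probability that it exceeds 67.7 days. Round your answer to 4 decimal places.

0.4441

The rate is λ = 1/83.4 = 0.0119904 per day.
P(X > 67.7) = e^(−λ·67.7) = e^(−0.81175) ≈ 0.4441.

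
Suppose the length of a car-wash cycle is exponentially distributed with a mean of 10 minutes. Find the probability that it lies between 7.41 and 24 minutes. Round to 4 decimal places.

The rate is λ = 1/10 = 0.1 per minute.
P(7.41 < X < 24) = e^(−λ·7.41) − e^(−λ·24) = 0.47664 − 0.09072 ≈ 0.3859.

0.3859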